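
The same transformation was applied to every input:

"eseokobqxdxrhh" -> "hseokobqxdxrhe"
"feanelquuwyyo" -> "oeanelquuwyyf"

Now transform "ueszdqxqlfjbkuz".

zeszdqxqlfjbkuu

What's happening: swap the first and last characters.
"ueszdqxqlfjbkuz" → "zeszdqxqlfjbkuu".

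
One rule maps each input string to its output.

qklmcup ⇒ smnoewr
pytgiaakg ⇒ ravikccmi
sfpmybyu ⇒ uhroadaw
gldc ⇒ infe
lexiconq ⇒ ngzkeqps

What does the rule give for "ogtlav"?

The transformation: shift every letter 2 places forward in the alphabet (wrapping around).
Applying that to "ogtlav" gives "qivncx".

qivncx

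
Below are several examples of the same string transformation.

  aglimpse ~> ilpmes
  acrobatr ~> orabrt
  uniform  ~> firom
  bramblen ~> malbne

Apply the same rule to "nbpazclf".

apczfl

The pattern: swap each adjacent pair of characters (1↔2, 3↔4, ...), then delete the first 2 characters.
Applying both steps to "nbpazclf": "bnapczfl", then "apczfl".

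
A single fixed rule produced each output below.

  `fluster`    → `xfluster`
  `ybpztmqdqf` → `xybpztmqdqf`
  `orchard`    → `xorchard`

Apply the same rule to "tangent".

What's happening: prepend "x".
For "tangent" the result is "xtangent".

xtangent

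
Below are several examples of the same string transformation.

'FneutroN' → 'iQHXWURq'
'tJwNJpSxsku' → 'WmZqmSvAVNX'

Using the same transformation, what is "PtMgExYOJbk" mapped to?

Looking at the pairs, the operation is to shift every letter 3 places forward in the alphabet (wrapping around), then flip the case of every letter.
Working it through for "PtMgExYOJbk": intermediate "SwPjHaBRMen", final "sWpJhAbrmEN".

sWpJhAbrmEN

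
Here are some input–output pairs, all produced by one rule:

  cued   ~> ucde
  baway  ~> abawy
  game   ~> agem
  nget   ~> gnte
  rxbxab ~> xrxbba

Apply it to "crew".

rcwe

The rule is to swap each adjacent pair of characters (1↔2, 3↔4, ...).
"crew" → "rcwe".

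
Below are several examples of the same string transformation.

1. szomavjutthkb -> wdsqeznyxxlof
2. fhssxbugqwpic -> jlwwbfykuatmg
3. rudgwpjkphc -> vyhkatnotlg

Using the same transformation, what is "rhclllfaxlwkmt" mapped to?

vlgpppjebpaoqx

The transformation: shift every letter 4 places forward in the alphabet (wrapping around).
So "rhclllfaxlwkmt" becomes "vlgpppjebpaoqx".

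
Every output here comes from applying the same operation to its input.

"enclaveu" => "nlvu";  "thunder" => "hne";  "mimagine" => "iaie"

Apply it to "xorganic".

ognc

Each output is the input with this applied: keep every other character starting from the second (positions 2nd, 4th, 6th, ...).
"xorganic" → "ognc".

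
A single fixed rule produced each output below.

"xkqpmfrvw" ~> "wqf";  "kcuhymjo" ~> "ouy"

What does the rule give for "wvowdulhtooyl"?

Rule — take characters alternately from the front and the back (1st, last, 2nd, 2nd-last, ...), then keep one character in every 3, starting at position 2 (positions 2nd, 5th, 8th, ...).
For "wvowdulhtooyl" the result is "loou".

loou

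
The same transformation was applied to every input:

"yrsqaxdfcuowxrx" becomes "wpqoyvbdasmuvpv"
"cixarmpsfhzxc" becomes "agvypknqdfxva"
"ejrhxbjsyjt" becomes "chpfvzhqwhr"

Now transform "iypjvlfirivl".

The pattern: shift every letter 2 places backward in the alphabet (wrapping around).
Doing the same to "iypjvlfirivl": "gwnhtjdgpgtj".

gwnhtjdgpgtj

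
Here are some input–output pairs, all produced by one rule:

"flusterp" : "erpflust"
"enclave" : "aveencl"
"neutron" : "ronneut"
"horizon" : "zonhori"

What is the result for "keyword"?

Rule — move the last 3 characters to the front (rotate right by 3).
Applying that to "keyword" gives "ordkeyw".

ordkeyw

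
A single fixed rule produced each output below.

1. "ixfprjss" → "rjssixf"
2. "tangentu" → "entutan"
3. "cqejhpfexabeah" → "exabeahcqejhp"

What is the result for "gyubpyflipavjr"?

The transformation: swap the front and back halves of the string, then delete the last character.
Working it through for "gyubpyflipavjr": intermediate "lipavjrgyubpyf", final "lipavjrgyubpy".

lipavjrgyubpy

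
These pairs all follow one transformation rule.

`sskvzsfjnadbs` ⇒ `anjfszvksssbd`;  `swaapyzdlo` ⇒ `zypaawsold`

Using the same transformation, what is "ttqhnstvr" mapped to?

snhqttrvt

What's happening: reverse the string, then move the first 3 characters to the end (rotate left by 3).
Working it through for "ttqhnstvr": intermediate "rvtsnhqtt", final "snhqttrvt".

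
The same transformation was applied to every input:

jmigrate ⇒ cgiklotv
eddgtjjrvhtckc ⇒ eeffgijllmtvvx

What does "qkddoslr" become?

The pattern: sort the characters into alphabetical order, then shift every letter 2 places forward in the alphabet (wrapping around).
Starting from "qkddoslr": after the first operation, "ddkloqrs"; after the second, "ffmnqstu".

ffmnqstu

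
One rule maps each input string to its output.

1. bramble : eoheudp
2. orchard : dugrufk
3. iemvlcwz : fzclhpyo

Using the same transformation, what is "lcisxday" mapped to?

gdboflva

In each case the input is transformed by: move the last 3 characters to the front (rotate right by 3), then shift every letter 3 places forward in the alphabet (wrapping around).
On "lcisxday" that produces "gdboflva".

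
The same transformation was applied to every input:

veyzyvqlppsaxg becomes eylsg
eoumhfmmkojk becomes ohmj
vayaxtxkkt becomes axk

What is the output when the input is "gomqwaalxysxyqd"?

owlsq

The transformation: keep one character in every 3, starting at position 2 (positions 2nd, 5th, 8th, ...).
On "gomqwaalxysxyqd" that produces "owlsq".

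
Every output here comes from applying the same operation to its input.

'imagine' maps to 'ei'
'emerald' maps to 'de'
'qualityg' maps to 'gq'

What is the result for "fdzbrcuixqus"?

What's happening: move the last character to the front, then keep only the first 2 characters.
On "fdzbrcuixqus": the first step gives "sfdzbrcuixqu", and the second then gives "sf".

sf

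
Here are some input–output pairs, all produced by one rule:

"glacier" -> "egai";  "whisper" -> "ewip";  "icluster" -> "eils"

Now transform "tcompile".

ltop

Rule — move the last 2 characters to the front (rotate right by 2), then keep every other character starting from the first (positions 1st, 3rd, 5th, ...).
Starting from "tcompile": after the first operation, "letcompi"; after the second, "ltop".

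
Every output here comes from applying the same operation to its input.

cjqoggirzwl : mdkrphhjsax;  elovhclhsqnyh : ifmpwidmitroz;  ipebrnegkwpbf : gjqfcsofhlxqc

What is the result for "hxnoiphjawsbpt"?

uiyopjqikbxtcq

Rule — shift every letter 1 place forward in the alphabet (wrapping around), then move the last character to the front.
Working it through for "hxnoiphjawsbpt": intermediate "iyopjqikbxtcqu", final "uiyopjqikbxtcq".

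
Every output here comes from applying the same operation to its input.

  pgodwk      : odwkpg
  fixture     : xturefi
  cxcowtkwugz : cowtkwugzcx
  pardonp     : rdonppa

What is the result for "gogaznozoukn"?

gaznozoukngo

What's happening: move the first 2 characters to the end (rotate left by 2).
So "gogaznozoukn" becomes "gaznozoukngo".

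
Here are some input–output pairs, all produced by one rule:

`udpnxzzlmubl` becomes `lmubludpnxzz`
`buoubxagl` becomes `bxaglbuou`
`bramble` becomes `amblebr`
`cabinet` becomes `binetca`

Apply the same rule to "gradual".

adualgr

Each output is the input with this applied: move the last 3 characters to the front (rotate right by 3), then move the last 2 characters to the front (rotate right by 2).
Starting from "gradual": after the first operation, "ualgrad"; after the second, "adualgr".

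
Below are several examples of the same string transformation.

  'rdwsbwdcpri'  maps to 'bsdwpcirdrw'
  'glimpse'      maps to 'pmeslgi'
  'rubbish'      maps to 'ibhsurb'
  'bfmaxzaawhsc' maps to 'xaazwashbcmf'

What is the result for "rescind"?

icdners

The pattern: move the first 3 characters to the end (rotate left by 3), then swap each adjacent pair of characters (1↔2, 3↔4, ...).
On "rescind": the first step gives "cindres", and the second then gives "icdners".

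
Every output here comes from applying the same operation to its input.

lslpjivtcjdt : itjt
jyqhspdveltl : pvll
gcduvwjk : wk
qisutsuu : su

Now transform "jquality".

iy

Rule — keep every other character starting from the second (positions 2nd, 4th, 6th, ...), then delete the first 2 characters.
On "jquality": the first step gives "qaiy", and the second then gives "iy".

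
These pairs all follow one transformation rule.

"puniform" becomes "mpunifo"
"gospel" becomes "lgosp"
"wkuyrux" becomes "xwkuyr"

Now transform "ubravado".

Looking at the pairs, the operation is to move the last character to the front, then delete the last character.
Applying both steps to "ubravado": "oubravad", then "oubrava".

oubrava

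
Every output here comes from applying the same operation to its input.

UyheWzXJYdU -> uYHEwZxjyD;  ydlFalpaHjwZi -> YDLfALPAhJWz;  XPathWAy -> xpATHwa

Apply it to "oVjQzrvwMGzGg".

OvJqZRVWmgZg

The rule is to delete the last character, then flip the case of every letter.
"oVjQzrvwMGzGg" → "oVjQzrvwMGzG" → "OvJqZRVWmgZg".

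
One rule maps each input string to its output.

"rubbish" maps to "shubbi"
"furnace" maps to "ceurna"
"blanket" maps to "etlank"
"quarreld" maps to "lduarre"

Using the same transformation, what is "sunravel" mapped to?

The pattern: delete the first character, then move the last 2 characters to the front (rotate right by 2).
On "sunravel": the first step gives "unravel", and the second then gives "elunrav".

elunrav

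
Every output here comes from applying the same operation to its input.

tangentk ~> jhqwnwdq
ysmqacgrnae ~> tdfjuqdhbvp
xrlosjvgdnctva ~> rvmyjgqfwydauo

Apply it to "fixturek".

wxuhnila

The rule is to shift every letter 3 places forward in the alphabet (wrapping around), then move the first 3 characters to the end (rotate left by 3).
For "fixturek" the result is "wxuhnila".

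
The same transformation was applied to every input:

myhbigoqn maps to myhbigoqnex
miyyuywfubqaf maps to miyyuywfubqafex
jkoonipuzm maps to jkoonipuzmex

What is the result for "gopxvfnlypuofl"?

gopxvfnlypuoflex

In each case the input is transformed by: append "ex".
For "gopxvfnlypuofl" the result is "gopxvfnlypuoflex".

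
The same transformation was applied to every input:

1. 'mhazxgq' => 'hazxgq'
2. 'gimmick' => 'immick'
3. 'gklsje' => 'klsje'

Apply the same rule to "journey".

ourney

The pattern: delete the first character.
"journey" → "ourney".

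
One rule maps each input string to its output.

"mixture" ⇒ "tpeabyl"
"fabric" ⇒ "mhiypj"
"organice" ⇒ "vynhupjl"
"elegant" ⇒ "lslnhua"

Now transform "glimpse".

nsptwzl

In each case the input is transformed by: shift every letter 7 places forward in the alphabet (wrapping around).
On "glimpse" that produces "nsptwzl".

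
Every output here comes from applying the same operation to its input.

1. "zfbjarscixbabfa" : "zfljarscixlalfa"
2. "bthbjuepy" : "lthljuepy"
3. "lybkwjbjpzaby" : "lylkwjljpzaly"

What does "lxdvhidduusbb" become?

lxdvhidduusll

In each case the input is transformed by: replace every "b" with "l".
On "lxdvhidduusbb" that produces "lxdvhidduusll".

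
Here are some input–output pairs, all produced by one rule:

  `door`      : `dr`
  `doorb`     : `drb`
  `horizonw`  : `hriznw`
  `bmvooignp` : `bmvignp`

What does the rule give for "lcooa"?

lca

Rule — remove every "o".
Applying that to "lcooa" gives "lca".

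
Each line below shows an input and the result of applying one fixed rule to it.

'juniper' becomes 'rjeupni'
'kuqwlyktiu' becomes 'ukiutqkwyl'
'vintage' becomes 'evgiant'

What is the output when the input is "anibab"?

baanbi

In each case the input is transformed by: reverse the string, then take characters alternately from the front and the back (1st, last, 2nd, 2nd-last, ...).
For "anibab", step one produces "babina"; step two turns that into "baanbi".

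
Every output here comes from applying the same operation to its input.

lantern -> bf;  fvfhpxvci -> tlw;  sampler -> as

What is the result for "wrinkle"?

wz

What's happening: keep one character in every 3, starting at position 3 (positions 3rd, 6th, 9th, ...), then shift every letter 12 places backward in the alphabet (wrapping around).
On "wrinkle" that produces "wz".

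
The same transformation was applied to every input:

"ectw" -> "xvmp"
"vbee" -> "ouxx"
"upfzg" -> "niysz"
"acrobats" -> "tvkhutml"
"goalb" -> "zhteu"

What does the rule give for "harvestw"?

In each case the input is transformed by: shift every letter 7 places backward in the alphabet (wrapping around).
"harvestw" → "atkoxlmp".

atkoxlmp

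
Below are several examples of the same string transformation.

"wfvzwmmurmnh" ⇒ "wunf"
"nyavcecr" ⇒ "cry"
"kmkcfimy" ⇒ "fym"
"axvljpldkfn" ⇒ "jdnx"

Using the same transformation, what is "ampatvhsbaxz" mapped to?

tsxm

Rule — keep one character in every 3, starting at position 2 (positions 2nd, 5th, 8th, ...), then move the first character to the end.
Starting from "ampatvhsbaxz": after the first operation, "mtsx"; after the second, "tsxm".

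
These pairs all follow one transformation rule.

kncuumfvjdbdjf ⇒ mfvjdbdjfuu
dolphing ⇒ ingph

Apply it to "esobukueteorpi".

kueteorpibu

Each output is the input with this applied: delete the first 3 characters, then move the first 2 characters to the end (rotate left by 2).
So "esobukueteorpi" becomes "kueteorpibu".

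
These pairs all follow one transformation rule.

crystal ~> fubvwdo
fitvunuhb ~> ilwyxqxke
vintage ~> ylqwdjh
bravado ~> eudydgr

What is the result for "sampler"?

What's happening: shift every letter 3 places forward in the alphabet (wrapping around).
On "sampler" that produces "vdpsohu".

vdpsohu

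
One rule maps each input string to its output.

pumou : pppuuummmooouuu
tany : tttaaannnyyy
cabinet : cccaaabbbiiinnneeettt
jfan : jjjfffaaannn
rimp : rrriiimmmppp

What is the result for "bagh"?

The transformation: repeat every character 3 times.
On "bagh" that produces "bbbaaaggghhh".

bbbaaaggghhh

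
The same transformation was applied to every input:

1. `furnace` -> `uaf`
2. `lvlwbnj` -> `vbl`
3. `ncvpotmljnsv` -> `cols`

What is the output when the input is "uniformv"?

The rule is to move the first character to the end, then keep one character in every 3, starting at position 1 (positions 1st, 4th, 7th, ...).
Applying that to "uniformv" gives "nov".

nov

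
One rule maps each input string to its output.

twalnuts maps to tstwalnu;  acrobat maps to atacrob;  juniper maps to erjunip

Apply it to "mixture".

The transformation: move the last 2 characters to the front (rotate right by 2).
"mixture" → "remixtu".

remixtu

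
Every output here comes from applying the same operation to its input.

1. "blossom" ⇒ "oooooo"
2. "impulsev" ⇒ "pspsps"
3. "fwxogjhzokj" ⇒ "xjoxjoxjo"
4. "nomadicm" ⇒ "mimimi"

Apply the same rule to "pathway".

tatata

What's happening: keep one character in every 3, starting at position 3 (positions 3rd, 6th, 9th, ...), then write the whole string 3 times in a row.
"pathway" → "ta" → "tatata".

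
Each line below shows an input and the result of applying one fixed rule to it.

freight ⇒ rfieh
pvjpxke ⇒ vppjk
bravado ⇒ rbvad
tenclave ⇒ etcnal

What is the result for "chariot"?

hcrao

The rule is to swap each adjacent pair of characters (1↔2, 3↔4, ...), then delete the last 2 characters.
On "chariot": the first step gives "hcraoit", and the second then gives "hcrao".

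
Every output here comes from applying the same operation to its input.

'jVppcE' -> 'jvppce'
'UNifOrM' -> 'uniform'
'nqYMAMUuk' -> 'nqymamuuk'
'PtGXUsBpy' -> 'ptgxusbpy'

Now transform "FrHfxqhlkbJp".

frhfxqhlkbjp

The transformation: convert every letter to lowercase.
On "FrHfxqhlkbJp" that produces "frhfxqhlkbjp".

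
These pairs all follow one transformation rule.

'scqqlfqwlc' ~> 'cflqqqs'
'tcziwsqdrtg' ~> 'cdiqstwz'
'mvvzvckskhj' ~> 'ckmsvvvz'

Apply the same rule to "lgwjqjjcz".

gjjlqw

Each output is the input with this applied: delete the last 3 characters, then sort the characters into alphabetical order.
Applying both steps to "lgwjqjjcz": "lgwjqj", then "gjjlqw".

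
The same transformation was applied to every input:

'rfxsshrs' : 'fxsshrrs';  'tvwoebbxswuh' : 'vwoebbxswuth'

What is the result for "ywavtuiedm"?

What's happening: swap the first and last characters, then move the first character to the end.
Applying both steps to "ywavtuiedm": "mwavtuiedy", then "wavtuiedym".

wavtuiedym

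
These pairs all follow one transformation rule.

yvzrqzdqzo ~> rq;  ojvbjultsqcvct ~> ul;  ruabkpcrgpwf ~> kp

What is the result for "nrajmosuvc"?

jm

The pattern: swap the front and back halves of the string, then keep only the last 2 characters.
For "nrajmosuvc", step one produces "osuvcnrajm"; step two turns that into "jm".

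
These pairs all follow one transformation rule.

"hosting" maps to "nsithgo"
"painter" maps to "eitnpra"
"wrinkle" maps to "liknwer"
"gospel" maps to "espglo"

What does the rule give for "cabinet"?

ebnicta

The transformation: take characters alternately from the front and the back (1st, last, 2nd, 2nd-last, ...), then move the first 3 characters to the end (rotate left by 3).
Applying both steps to "cabinet": "ctaebni", then "ebnicta".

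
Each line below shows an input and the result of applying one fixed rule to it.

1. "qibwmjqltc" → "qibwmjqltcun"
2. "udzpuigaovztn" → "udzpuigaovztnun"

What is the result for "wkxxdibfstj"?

Each output is the input with this applied: append "un".
For "wkxxdibfstj" the result is "wkxxdibfstjun".

wkxxdibfstjun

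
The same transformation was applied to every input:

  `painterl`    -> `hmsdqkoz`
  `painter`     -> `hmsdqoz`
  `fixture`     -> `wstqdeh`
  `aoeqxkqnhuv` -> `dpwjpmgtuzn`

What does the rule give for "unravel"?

In each case the input is transformed by: shift every letter 1 place backward in the alphabet (wrapping around), then move the first 2 characters to the end (rotate left by 2).
For "unravel", step one produces "tmqzudk"; step two turns that into "qzudktm".

qzudktm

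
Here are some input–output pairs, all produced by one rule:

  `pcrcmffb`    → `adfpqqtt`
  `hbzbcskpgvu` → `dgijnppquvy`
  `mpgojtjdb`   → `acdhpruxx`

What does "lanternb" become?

What's happening: shift every letter 12 places backward in the alphabet (wrapping around), then sort the characters into alphabetical order.
Working it through for "lanternb": intermediate "zobhsfbp", final "bbfhopsz".

bbfhopsz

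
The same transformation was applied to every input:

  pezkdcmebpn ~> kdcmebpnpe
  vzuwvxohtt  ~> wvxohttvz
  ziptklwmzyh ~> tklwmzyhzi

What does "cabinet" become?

inetca

Rule — move the first 2 characters to the end (rotate left by 2), then delete the first character.
Applying both steps to "cabinet": "binetca", then "inetca".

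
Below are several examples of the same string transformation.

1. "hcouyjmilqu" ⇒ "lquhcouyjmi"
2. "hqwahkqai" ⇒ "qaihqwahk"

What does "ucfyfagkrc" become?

Rule — move the last 3 characters to the front (rotate right by 3).
So "ucfyfagkrc" becomes "krcucfyfag".

krcucfyfag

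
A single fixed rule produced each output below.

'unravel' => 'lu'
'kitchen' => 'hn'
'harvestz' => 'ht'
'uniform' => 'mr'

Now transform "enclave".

en

The transformation: sort the characters into alphabetical order, then keep one character in every 3, starting at position 3 (positions 3rd, 6th, 9th, ...).
On "enclave": the first step gives "aceelnv", and the second then gives "en".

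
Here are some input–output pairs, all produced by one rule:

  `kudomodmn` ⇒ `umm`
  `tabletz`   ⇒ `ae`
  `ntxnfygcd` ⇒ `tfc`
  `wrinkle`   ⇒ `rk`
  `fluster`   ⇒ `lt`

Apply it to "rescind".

Rule — keep one character in every 3, starting at position 2 (positions 2nd, 5th, 8th, ...).
On "rescind" that produces "ei".

ei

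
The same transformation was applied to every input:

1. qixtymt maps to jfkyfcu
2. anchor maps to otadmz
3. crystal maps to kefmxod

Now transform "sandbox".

zpnajem

In each case the input is transformed by: move the first 2 characters to the end (rotate left by 2), then shift every letter 12 places forward in the alphabet (wrapping around).
For "sandbox" the result is "zpnajem".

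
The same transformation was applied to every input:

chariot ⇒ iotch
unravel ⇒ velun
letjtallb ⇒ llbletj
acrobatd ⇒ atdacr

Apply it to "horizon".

zonho

The rule is to move the last 3 characters to the front (rotate right by 3), then delete the last 2 characters.
Applying both steps to "horizon": "zonhori", then "zonho".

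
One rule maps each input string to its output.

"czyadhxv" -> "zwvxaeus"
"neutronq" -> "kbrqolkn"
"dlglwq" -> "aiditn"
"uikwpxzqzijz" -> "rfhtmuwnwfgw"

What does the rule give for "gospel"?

dlpmbi

Rule — shift every letter 3 places backward in the alphabet (wrapping around).
Doing the same to "gospel": "dlpmbi".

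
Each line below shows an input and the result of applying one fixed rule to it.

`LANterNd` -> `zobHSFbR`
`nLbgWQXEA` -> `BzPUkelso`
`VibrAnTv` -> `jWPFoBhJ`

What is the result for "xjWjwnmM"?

The rule is to flip the case of every letter, then shift every letter 12 places backward in the alphabet (wrapping around).
Working it through for "xjWjwnmM": intermediate "XJwJWNMm", final "LXkXKBAa".

LXkXKBAa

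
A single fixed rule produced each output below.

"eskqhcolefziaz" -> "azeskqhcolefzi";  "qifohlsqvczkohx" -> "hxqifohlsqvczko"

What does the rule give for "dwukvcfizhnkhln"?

lndwukvcfizhnkh

The pattern: move the last 2 characters to the front (rotate right by 2).
On "dwukvcfizhnkhln" that produces "lndwukvcfizhnkh".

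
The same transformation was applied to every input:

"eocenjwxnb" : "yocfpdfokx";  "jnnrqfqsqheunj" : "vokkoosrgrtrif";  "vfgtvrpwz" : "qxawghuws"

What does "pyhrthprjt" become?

In each case the input is transformed by: move the last 3 characters to the front (rotate right by 3), then shift every letter 1 place forward in the alphabet (wrapping around).
Applying both steps to "pyhrthprjt": "rjtpyhrthp", then "skuqzisuiq".

skuqzisuiq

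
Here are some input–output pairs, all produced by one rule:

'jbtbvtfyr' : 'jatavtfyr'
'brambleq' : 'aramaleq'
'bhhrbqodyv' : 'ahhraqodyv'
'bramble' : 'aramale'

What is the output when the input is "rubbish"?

Rule — replace every "b" with "a".
Doing the same to "rubbish": "ruaaish".

ruaaish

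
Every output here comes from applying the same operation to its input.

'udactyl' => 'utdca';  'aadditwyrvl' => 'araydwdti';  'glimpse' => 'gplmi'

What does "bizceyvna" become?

Rule — delete the last 2 characters, then take characters alternately from the front and the back (1st, last, 2nd, 2nd-last, ...).
Applying both steps to "bizceyvna": "bizceyv", then "bviyzec".

bviyzec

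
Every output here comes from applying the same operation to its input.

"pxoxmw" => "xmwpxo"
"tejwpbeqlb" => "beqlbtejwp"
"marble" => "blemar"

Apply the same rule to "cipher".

hercip

The pattern: swap the front and back halves of the string.
"cipher" → "hercip".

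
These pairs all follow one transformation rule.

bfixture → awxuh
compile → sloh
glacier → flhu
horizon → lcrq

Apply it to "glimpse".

psvh

The pattern: shift every letter 3 places forward in the alphabet (wrapping around), then delete the first 3 characters.
Working it through for "glimpse": intermediate "jolpsvh", final "psvh".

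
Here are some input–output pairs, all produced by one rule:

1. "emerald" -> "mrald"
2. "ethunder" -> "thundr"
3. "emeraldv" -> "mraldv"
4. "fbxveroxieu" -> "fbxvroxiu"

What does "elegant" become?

Looking at the pairs, the operation is to remove every "e".
"elegant" → "lgant".

lgant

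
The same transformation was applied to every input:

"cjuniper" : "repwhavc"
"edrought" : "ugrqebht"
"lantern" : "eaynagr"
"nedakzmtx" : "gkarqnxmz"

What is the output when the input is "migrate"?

grzvten

Rule — shift every letter 13 places forward in the alphabet (wrapping around) — i.e. ROT13, then move the last 2 characters to the front (rotate right by 2).
For "migrate" the result is "grzvten".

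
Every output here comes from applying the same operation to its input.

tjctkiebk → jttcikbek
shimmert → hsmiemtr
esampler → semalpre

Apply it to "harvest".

ahvrset

The transformation: swap each adjacent pair of characters (1↔2, 3↔4, ...).
On "harvest" that produces "ahvrset".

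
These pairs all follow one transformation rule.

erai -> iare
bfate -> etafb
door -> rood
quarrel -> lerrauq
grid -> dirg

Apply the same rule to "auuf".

fuua

The pattern: reverse the string.
On "auuf" that produces "fuua".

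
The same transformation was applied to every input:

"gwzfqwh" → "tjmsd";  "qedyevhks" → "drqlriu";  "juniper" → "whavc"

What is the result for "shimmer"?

fuvzz

In each case the input is transformed by: delete the last 2 characters, then shift every letter 13 places forward in the alphabet (wrapping around) — i.e. ROT13.
For "shimmer", step one produces "shimm"; step two turns that into "fuvzz".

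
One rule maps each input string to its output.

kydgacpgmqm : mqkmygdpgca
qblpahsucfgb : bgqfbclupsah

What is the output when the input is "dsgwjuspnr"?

rndpssguwj

In each case the input is transformed by: move the last character to the front, then take characters alternately from the front and the back (1st, last, 2nd, 2nd-last, ...).
Working it through for "dsgwjuspnr": intermediate "rdsgwjuspn", final "rndpssguwj".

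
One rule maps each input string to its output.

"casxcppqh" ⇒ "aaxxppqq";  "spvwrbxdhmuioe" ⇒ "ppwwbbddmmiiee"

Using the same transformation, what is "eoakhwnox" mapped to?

In each case the input is transformed by: keep every other character starting from the second (positions 2nd, 4th, 6th, ...), then double every character.
For "eoakhwnox", step one produces "okwo"; step two turns that into "ookkwwoo".

ookkwwoo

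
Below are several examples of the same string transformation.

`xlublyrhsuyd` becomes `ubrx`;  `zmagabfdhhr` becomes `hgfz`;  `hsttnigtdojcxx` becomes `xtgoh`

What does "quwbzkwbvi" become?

Each output is the input with this applied: keep one character in every 3, starting at position 1 (positions 1st, 4th, 7th, ...), then swap the first and last characters.
Starting from "quwbzkwbvi": after the first operation, "qbwi"; after the second, "ibwq".

ibwq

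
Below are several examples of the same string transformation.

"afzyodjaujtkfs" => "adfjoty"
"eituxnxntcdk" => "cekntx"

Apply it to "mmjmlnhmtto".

hlmmot

In each case the input is transformed by: sort the characters into alphabetical order, then keep every other character starting from the first (positions 1st, 3rd, 5th, ...).
"mmjmlnhmtto" → "hjlmmmmnott" → "hlmmot".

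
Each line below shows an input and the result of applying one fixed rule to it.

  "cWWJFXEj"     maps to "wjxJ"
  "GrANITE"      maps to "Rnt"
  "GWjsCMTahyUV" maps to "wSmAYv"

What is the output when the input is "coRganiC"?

The pattern: keep every other character starting from the second (positions 2nd, 4th, 6th, ...), then flip the case of every letter.
"coRganiC" → "ognC" → "OGNc".

OGNc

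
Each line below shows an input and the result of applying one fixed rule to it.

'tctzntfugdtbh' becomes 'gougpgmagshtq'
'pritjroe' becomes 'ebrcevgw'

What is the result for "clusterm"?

rezpyhfg

The transformation: move the last 3 characters to the front (rotate right by 3), then shift every letter 13 places forward in the alphabet (wrapping around) — i.e. ROT13.
Working it through for "clusterm": intermediate "ermclust", final "rezpyhfg".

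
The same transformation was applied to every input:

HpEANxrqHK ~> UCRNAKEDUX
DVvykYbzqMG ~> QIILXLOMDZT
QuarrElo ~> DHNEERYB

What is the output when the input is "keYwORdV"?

XRLJBEQI

Looking at the pairs, the operation is to shift every letter 13 places forward in the alphabet (wrapping around) — i.e. ROT13, then convert every letter to uppercase.
On "keYwORdV": the first step gives "xrLjBEqI", and the second then gives "XRLJBEQI".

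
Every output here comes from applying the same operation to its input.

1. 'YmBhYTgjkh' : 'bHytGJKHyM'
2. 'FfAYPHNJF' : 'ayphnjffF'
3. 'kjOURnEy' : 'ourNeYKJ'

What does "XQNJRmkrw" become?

njrMKRWxq

Looking at the pairs, the operation is to flip the case of every letter, then move the first 2 characters to the end (rotate left by 2).
"XQNJRmkrw" → "xqnjrMKRW" → "njrMKRWxq".
(Check on "kjOURnEy": → "KJourNeY" → "ourNeYKJ" ✓)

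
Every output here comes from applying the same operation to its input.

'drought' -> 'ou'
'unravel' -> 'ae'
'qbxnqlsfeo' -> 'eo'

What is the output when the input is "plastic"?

ai

Looking at the pairs, the operation is to delete the first 2 characters, then keep only the vowels.
Working it through for "plastic": intermediate "astic", final "ai".
(Check on "qbxnqlsfeo": → "xnqlsfeo" → "eo" ✓)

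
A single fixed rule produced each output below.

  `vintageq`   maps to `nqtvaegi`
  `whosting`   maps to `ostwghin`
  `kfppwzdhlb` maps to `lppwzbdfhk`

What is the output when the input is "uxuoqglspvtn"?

stuuvxglnopq

Each output is the input with this applied: sort the characters into alphabetical order, then swap the front and back halves of the string.
"uxuoqglspvtn" → "glnopqstuuvx" → "stuuvxglnopq".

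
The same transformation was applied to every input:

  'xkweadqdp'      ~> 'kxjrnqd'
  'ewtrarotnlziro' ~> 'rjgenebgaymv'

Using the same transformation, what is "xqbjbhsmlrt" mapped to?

kdowoufzy

What's happening: delete the last 2 characters, then shift every letter 13 places forward in the alphabet (wrapping around) — i.e. ROT13.
Doing the same to "xqbjbhsmlrt": "kdowoufzy".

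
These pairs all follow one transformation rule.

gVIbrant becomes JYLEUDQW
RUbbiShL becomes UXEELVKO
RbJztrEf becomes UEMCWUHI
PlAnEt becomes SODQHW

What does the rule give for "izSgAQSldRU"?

Rule — shift every letter 3 places forward in the alphabet (wrapping around), then convert every letter to uppercase.
"izSgAQSldRU" → "LCVJDTVOGUX".
(Check on "PlAnEt": → "SoDqHw" → "SODQHW" ✓)

LCVJDTVOGUX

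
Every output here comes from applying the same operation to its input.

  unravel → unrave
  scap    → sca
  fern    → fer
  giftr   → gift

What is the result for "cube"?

What's happening: delete the last character.
Doing the same to "cube": "cub".

cub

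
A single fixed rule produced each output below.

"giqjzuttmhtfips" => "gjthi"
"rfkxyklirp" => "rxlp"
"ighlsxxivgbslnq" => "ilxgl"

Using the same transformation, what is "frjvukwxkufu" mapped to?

fvwu

The pattern: keep one character in every 3, starting at position 1 (positions 1st, 4th, 7th, ...).
So "frjvukwxkufu" becomes "fvwu".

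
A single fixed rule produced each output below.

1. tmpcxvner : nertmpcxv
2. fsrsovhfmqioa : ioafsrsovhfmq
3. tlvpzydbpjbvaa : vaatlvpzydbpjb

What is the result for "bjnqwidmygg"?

What's happening: move the last 3 characters to the front (rotate right by 3).
On "bjnqwidmygg" that produces "yggbjnqwidm".

yggbjnqwidm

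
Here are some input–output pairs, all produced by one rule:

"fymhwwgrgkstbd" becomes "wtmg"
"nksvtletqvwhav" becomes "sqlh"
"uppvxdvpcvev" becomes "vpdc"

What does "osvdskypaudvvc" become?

vvka

In each case the input is transformed by: keep one character in every 3, starting at position 3 (positions 3rd, 6th, 9th, ...), then sort the characters into reverse alphabetical order.
On "osvdskypaudvvc": the first step gives "vkav", and the second then gives "vvka".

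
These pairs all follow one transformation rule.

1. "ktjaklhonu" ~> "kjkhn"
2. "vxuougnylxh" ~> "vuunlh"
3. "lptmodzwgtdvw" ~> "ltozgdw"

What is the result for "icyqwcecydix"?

Rule — keep every other character starting from the first (positions 1st, 3rd, 5th, ...).
Applying that to "icyqwcecydix" gives "iyweyi".

iyweyi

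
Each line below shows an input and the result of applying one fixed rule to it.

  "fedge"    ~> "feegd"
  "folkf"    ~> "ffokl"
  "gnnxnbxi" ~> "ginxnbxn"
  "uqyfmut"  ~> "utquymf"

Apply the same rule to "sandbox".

Each output is the input with this applied: take characters alternately from the front and the back (1st, last, 2nd, 2nd-last, ...).
For "sandbox" the result is "sxaonbd".

sxaonbd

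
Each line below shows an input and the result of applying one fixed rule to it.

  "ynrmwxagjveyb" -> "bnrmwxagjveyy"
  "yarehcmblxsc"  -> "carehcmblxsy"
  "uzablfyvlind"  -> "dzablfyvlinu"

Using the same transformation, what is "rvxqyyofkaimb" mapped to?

bvxqyyofkaimr

The rule is to swap the first and last characters.
For "rvxqyyofkaimb" the result is "bvxqyyofkaimr".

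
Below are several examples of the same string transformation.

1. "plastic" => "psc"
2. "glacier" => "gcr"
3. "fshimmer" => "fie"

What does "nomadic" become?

In each case the input is transformed by: keep one character in every 3, starting at position 1 (positions 1st, 4th, 7th, ...).
"nomadic" → "nac".

nac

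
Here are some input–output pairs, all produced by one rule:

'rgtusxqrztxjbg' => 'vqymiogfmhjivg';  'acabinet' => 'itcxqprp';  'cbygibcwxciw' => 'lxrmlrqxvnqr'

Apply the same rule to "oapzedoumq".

Rule — shift every letter 11 places backward in the alphabet (wrapping around), then reverse the string.
Applying both steps to "oapzedoumq": "dpeotsdjbf", then "fbjdstoepd".

fbjdstoepd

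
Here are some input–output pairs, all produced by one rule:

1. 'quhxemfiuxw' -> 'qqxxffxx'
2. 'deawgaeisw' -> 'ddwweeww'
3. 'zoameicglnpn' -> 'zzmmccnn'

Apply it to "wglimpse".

The transformation: keep one character in every 3, starting at position 1 (positions 1st, 4th, 7th, ...), then double every character.
For "wglimpse", step one produces "wis"; step two turns that into "wwiiss".
(Check on "quhxemfiuxw": → "qxfx" → "qqxxffxx" ✓)

wwiiss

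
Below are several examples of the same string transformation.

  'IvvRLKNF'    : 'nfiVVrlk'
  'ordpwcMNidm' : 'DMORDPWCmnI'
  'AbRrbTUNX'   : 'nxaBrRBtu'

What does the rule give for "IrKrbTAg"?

aGiRkRBt

The pattern: move the last 2 characters to the front (rotate right by 2), then flip the case of every letter.
For "IrKrbTAg" the result is "aGiRkRBt".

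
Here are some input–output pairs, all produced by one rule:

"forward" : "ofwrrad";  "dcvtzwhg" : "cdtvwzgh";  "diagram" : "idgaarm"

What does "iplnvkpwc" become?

Looking at the pairs, the operation is to swap each adjacent pair of characters (1↔2, 3↔4, ...).
For "iplnvkpwc" the result is "pinlkvwpc".

pinlkvwpc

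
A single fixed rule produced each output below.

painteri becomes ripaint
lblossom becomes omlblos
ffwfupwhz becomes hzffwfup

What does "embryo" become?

yoemb

In each case the input is transformed by: move the last 2 characters to the front (rotate right by 2), then delete the last character.
For "embryo", step one produces "yoembr"; step two turns that into "yoemb".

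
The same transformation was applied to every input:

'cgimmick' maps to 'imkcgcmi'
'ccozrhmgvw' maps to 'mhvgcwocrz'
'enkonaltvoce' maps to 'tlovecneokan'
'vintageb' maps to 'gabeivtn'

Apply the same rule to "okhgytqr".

The rule is to swap the front and back halves of the string, then swap each adjacent pair of characters (1↔2, 3↔4, ...).
Applying both steps to "okhgytqr": "ytqrokhg", then "tyrqkogh".

tyrqkogh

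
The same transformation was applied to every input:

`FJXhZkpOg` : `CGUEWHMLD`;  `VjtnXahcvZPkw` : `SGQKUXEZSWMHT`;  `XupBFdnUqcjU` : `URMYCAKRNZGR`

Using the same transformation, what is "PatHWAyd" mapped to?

The rule is to shift every letter 3 places backward in the alphabet (wrapping around), then convert every letter to uppercase.
For "PatHWAyd", step one produces "MxqETXva"; step two turns that into "MXQETXVA".
(Check on "FJXhZkpOg": → "CGUeWhmLd" → "CGUEWHMLD" ✓)

MXQETXVA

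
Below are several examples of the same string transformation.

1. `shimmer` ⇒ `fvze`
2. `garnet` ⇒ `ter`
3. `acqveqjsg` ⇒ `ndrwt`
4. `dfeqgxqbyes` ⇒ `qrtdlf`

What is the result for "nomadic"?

What's happening: keep every other character starting from the first (positions 1st, 3rd, 5th, ...), then shift every letter 13 places forward in the alphabet (wrapping around) — i.e. ROT13.
Applying both steps to "nomadic": "nmdc", then "azqp".

azqp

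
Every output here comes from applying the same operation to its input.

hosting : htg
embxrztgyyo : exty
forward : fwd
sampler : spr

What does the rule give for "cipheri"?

chi

The transformation: keep one character in every 3, starting at position 1 (positions 1st, 4th, 7th, ...).
Applying that to "cipheri" gives "chi".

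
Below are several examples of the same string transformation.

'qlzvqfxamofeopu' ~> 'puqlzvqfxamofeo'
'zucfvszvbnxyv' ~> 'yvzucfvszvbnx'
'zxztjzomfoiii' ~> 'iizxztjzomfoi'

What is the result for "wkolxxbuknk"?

nkwkolxxbuk

In each case the input is transformed by: move the last 2 characters to the front (rotate right by 2).
Applying that to "wkolxxbuknk" gives "nkwkolxxbuk".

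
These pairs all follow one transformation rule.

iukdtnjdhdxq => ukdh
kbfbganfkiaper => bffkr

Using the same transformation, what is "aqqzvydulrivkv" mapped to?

Rule — swap each adjacent pair of characters (1↔2, 3↔4, ...), then keep one character in every 3, starting at position 1 (positions 1st, 4th, 7th, ...).
For "aqqzvydulrivkv", step one produces "qazqyvudrlvivk"; step two turns that into "qqulv".

qqulv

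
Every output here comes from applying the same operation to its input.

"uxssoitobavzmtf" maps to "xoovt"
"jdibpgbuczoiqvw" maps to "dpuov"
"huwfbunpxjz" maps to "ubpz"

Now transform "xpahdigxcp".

pdx

Looking at the pairs, the operation is to keep one character in every 3, starting at position 2 (positions 2nd, 5th, 8th, ...).
Applying that to "xpahdigxcp" gives "pdx".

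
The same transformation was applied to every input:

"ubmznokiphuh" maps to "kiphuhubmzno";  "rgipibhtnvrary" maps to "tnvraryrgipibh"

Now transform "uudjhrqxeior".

qxeioruudjhr

Rule — swap the front and back halves of the string.
For "uudjhrqxeior" the result is "qxeioruudjhr".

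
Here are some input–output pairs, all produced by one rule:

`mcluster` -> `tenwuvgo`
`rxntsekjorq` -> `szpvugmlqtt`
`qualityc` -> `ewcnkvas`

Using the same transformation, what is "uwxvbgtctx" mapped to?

In each case the input is transformed by: swap the first and last characters, then shift every letter 2 places forward in the alphabet (wrapping around).
Doing the same to "uwxvbgtctx": "zyzxdivevw".

zyzxdivevw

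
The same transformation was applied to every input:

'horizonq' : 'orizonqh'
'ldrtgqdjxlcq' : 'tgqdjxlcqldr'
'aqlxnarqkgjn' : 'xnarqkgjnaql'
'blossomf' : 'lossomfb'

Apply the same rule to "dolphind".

olphindd

Each output is the input with this applied: swap the front and back halves of the string, then move the last 3 characters to the front (rotate right by 3).
For "dolphind", step one produces "hinddolp"; step two turns that into "olphindd".
(Check on "aqlxnarqkgjn": → "rqkgjnaqlxna" → "xnarqkgjnaql" ✓)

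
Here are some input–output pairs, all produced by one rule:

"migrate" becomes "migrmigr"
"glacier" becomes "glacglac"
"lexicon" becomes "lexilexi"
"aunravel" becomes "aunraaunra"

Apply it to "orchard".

orchorch

Looking at the pairs, the operation is to delete the last 3 characters, then write the whole string twice.
Starting from "orchard": after the first operation, "orch"; after the second, "orchorch".
(Check on "migrate": → "migr" → "migrmigr" ✓)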